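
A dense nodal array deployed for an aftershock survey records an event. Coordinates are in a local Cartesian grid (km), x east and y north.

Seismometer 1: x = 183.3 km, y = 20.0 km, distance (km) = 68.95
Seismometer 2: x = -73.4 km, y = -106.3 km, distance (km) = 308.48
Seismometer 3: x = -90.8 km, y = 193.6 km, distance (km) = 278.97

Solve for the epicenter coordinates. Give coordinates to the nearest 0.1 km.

Circle about each station: (x − 183.3)² + (y − 20.0)² = 68.95²; (x + 73.4)² + (y + 106.3)² = 308.48²; (x + 90.8)² + (y − 193.6)² = 278.97².
Subtracting the Seismometer 1 equation from the Seismometer 2 and Seismometer 3 equations removes the quadratic terms:
-513.4 x − 252.6 y = -107717.45
-548.2 x + 347.2 y = -61343.45
Solving the 2×2 system: x ≈ 167.0, y ≈ 87.0 km.
Check against Seismometer 1 (with the unrounded x, y): √((x − 183.3)²+(y − 20.0)²) = 68.96 ≈ 68.95 km. ✓

(167.0, 87.0)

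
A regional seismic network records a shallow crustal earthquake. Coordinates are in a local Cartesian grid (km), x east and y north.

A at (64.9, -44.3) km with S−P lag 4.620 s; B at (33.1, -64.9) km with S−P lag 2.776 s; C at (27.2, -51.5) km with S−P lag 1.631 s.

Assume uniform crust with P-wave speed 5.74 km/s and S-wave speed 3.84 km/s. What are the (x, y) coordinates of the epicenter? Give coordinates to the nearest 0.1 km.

(11.4, -41.1)

Distance from S−P lag: d = Δt · v_P v_S / (v_P − v_S) = Δt · (5.74·3.84)/(5.74−3.84) ≈ 11.6008·Δt.
So d_A = 53.60, d_B = 32.20, d_C = 18.92 km.
Circle about each station: (x − 64.9)² + (y + 44.3)² = 53.60²; (x − 33.1)² + (y + 64.9)² = 32.20²; (x − 27.2)² + (y + 51.5)² = 18.92².
Subtracting pairs of circle equations eliminates x²+y² and gives linear equations (the radical axes):
-63.6 x − 41.2 y = 969.24
-75.4 x − 14.4 y = -267.42
Solving the 2×2 system: x ≈ 11.4, y ≈ -41.1 km.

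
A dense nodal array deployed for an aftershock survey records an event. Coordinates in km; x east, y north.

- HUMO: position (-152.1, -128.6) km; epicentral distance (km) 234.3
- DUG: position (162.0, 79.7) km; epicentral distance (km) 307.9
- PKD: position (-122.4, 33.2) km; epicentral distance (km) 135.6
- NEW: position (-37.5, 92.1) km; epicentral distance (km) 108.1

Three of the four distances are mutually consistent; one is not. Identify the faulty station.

Solve using three stations at a time. Using HUMO, DUG, NEW (subtract circle equations pairwise → linear system) gives (x, y) ≈ (-144.8, 105.6).
Distances from that point to each station vs reported:
  HUMO: calculated 234.3 vs reported 234.3 → residual 0.0 km
  DUG: calculated 307.9 vs reported 307.9 → residual 0.0 km
  PKD: calculated 75.8 vs reported 135.6 → residual 59.8 km
  NEW: calculated 108.2 vs reported 108.1 → residual 0.1 km
HUMO, DUG, NEW are mutually consistent (residuals ≈ 0); PKD is off by 59.8 km.

PKD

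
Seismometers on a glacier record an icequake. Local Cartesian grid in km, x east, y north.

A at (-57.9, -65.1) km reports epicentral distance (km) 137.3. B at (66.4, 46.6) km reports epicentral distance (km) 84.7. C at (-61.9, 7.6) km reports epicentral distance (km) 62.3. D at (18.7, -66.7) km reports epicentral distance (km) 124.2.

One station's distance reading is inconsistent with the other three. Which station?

Solve using three stations at a time. Using B, C, D (subtract circle equations pairwise → linear system) gives (x, y) ≈ (-18.1, 51.9).
Distances from that point to each station vs reported:
  A: calculated 123.6 vs reported 137.3 → residual 13.7 km
  B: calculated 84.7 vs reported 84.7 → residual 0.0 km
  C: calculated 62.3 vs reported 62.3 → residual 0.0 km
  D: calculated 124.2 vs reported 124.2 → residual 0.0 km
B, C, D are mutually consistent (residuals ≈ 0); A is off by 13.7 km.

A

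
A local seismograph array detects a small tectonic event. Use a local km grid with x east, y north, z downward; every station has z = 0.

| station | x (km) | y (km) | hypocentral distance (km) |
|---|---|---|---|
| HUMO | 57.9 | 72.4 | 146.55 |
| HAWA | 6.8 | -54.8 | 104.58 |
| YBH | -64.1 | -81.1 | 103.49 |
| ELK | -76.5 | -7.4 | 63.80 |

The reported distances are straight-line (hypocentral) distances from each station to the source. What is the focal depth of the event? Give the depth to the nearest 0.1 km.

59.7 km

Each station gives a sphere (x−x_i)² + (y−y_i)² + z² = d_i² (stations at z=0).
Subtracting the HUMO sphere from HAWA and YBH: z² cancels, leaving linear equations in x and y:
-102.2 x − 254.4 y = 4995.04
-244.0 x − 307.0 y = 12858.57
Solving: x ≈ -56.607, y ≈ 3.106 km (keep extra digits for the depth step; rounded: -56.6, 3.1).
Then from the HUMO sphere: z² = 146.55² − (x − 57.9)² − (y − 72.4)² with x = -56.607, y = 3.106, so z ≈ 59.694 ≈ 59.7 km.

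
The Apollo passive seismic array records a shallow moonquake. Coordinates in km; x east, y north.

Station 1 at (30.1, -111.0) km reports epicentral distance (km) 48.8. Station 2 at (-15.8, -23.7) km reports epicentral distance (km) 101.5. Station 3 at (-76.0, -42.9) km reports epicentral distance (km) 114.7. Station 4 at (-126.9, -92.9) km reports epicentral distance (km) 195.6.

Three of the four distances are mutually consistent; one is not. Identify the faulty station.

Station 3

Solve using three stations at a time. Using Station 1, Station 2, Station 4 (subtract circle equations pairwise → linear system) gives (x, y) ≈ (68.3, -80.5).
Distances from that point to each station vs reported:
  Station 1: calculated 48.9 vs reported 48.8 → residual 0.1 km
  Station 2: calculated 101.5 vs reported 101.5 → residual 0.0 km
  Station 3: calculated 149.2 vs reported 114.7 → residual 34.5 km
  Station 4: calculated 195.6 vs reported 195.6 → residual 0.0 km
Station 1, Station 2, Station 4 are mutually consistent (residuals ≈ 0); Station 3 is off by 34.5 km.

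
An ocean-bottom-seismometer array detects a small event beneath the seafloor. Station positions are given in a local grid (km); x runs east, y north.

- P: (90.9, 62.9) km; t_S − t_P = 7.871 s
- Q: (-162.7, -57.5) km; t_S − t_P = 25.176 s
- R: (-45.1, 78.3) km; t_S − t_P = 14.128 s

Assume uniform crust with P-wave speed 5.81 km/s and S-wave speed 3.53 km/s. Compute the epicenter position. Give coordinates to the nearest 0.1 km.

Distance from S−P lag: d = Δt · v_P v_S / (v_P − v_S) = Δt · (5.81·3.53)/(5.81−3.53) ≈ 8.9953·Δt.
So d_P = 70.80, d_Q = 226.47, d_R = 127.09 km.
Circle about each station: (x − 90.9)² + (y − 62.9)² = 70.80²; (x + 162.7)² + (y + 57.5)² = 226.47²; (x + 45.1)² + (y − 78.3)² = 127.09².
Subtracting the P equation from the Q and R equations removes the quadratic terms:
-507.2 x − 240.8 y = -28717.70
-272.0 x + 30.8 y = -15193.55
Solving the 2×2 system: x ≈ 56.0, y ≈ 1.3 km.
Check against P (with the unrounded x, y): √((x − 90.9)²+(y − 62.9)²) = 70.80 ≈ 70.80 km. ✓

(56.0, 1.3)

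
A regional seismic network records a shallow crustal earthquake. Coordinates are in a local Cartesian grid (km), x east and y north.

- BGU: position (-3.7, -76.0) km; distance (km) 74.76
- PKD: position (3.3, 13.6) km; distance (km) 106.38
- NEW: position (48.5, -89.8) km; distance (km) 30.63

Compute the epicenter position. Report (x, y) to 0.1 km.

Circle about each station: (x + 3.7)² + (y + 76.0)² = 74.76²; (x − 3.3)² + (y − 13.6)² = 106.38²; (x − 48.5)² + (y + 89.8)² = 30.63².
Subtracting the BGU equation from the PKD and NEW equations removes the quadratic terms:
14.0 x + 179.2 y = -11321.49
104.4 x − 27.6 y = 9277.46
Solving the 2×2 system: x ≈ 70.7, y ≈ -68.7 km.

x ≈ 70.7 km, y ≈ -68.7 km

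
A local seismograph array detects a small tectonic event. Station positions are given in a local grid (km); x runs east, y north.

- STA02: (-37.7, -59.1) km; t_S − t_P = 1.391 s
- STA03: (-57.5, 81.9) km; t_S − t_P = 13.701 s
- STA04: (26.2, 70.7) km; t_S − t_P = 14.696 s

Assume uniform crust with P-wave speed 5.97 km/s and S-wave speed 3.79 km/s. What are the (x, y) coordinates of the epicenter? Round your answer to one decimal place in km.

x ≈ -52.1 km, y ≈ -60.2 km

Distance from S−P lag: d = Δt · v_P v_S / (v_P − v_S) = Δt · (5.97·3.79)/(5.97−3.79) ≈ 10.3790·Δt.
So d_STA02 = 14.44, d_STA03 = 142.20, d_STA04 = 152.53 km.
Circle about each station: (x + 37.7)² + (y + 59.1)² = 14.44²; (x + 57.5)² + (y − 81.9)² = 142.20²; (x − 26.2)² + (y − 70.7)² = 152.53².
Subtracting the STA02 equation from the STA03 and STA04 equations removes the quadratic terms:
-39.6 x + 282.0 y = -14912.57
127.8 x + 259.6 y = -22286.06
Solving the 2×2 system: x ≈ -52.1, y ≈ -60.2 km.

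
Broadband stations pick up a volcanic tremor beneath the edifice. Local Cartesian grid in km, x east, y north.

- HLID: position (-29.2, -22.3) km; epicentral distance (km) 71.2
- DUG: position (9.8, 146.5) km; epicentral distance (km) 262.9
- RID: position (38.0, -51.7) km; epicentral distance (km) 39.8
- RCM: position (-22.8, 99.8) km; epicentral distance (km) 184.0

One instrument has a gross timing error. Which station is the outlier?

DUG

Solve using three stations at a time. Using HLID, RID, RCM (subtract circle equations pairwise → linear system) gives (x, y) ≈ (11.1, -81.1).
Distances from that point to each station vs reported:
  HLID: calculated 71.2 vs reported 71.2 → residual 0.0 km
  DUG: calculated 227.6 vs reported 262.9 → residual 35.3 km
  RID: calculated 39.9 vs reported 39.8 → residual 0.1 km
  RCM: calculated 184.0 vs reported 184.0 → residual 0.0 km
HLID, RID, RCM are mutually consistent (residuals ≈ 0); DUG is off by 35.3 km.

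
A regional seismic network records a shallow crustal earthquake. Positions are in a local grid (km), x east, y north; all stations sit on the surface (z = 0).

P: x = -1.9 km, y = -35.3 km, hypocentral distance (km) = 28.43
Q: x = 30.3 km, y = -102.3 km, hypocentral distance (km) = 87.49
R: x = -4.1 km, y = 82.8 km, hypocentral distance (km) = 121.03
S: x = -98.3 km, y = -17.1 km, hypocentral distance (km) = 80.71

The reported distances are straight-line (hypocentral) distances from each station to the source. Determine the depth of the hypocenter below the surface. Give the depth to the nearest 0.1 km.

Each station gives a sphere (x−x_i)² + (y−y_i)² + z² = d_i² (stations at z=0).
Subtracting the P sphere from Q and R: z² cancels, leaving linear equations in x and y:
64.4 x − 134.0 y = 3287.44
-4.4 x + 236.2 y = -8217.05
Solving: x ≈ -22.199, y ≈ -35.202 km (keep extra digits for the depth step; rounded: -22.2, -35.2).
Then from the P sphere: z² = 28.43² − (x + 1.9)² − (y + 35.3)² with x = -22.199, y = -35.202, so z ≈ 19.905 ≈ 19.9 km.

19.9 km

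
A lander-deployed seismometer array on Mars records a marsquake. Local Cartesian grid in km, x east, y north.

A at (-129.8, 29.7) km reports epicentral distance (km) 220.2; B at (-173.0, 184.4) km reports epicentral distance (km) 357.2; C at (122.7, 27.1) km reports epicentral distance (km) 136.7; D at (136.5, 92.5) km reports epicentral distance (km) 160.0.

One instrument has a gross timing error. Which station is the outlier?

Solve using three stations at a time. Using A, B, C (subtract circle equations pairwise → linear system) gives (x, y) ≈ (54.2, -91.2).
Distances from that point to each station vs reported:
  A: calculated 220.2 vs reported 220.2 → residual 0.0 km
  B: calculated 357.2 vs reported 357.2 → residual 0.0 km
  C: calculated 136.7 vs reported 136.7 → residual 0.0 km
  D: calculated 201.3 vs reported 160.0 → residual 41.3 km
A, B, C are mutually consistent (residuals ≈ 0); D is off by 41.3 km.

D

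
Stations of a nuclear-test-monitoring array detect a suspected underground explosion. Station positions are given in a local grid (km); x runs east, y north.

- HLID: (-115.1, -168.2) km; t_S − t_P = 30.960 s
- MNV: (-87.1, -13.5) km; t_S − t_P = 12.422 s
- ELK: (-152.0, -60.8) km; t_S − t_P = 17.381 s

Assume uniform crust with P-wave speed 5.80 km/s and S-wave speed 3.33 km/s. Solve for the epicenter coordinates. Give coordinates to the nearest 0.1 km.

Distance from S−P lag: d = Δt · v_P v_S / (v_P − v_S) = Δt · (5.80·3.33)/(5.80−3.33) ≈ 7.8194·Δt.
So d_HLID = 242.09, d_MNV = 97.13, d_ELK = 135.91 km.
Circle about each station: (x + 115.1)² + (y + 168.2)² = 242.09²; (x + 87.1)² + (y + 13.5)² = 97.13²; (x + 152.0)² + (y + 60.8)² = 135.91².
Subtracting pairs of circle equations eliminates x²+y² and gives linear equations (the radical axes):
56.0 x + 309.4 y = 15402.74
-73.8 x + 214.8 y = 25397.43
Solving the 2×2 system: x ≈ -130.5, y ≈ 73.4 km.

x ≈ -130.5 km, y ≈ 73.4 km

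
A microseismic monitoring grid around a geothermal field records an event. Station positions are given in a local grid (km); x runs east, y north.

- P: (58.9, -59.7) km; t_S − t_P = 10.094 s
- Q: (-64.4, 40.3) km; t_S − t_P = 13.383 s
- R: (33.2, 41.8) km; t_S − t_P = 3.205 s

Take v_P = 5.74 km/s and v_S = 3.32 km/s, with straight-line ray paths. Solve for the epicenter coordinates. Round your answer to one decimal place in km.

x ≈ 38.4 km, y ≈ 17.1 km

Distance from S−P lag: d = Δt · v_P v_S / (v_P − v_S) = Δt · (5.74·3.32)/(5.74−3.32) ≈ 7.8747·Δt.
So d_P = 79.49, d_Q = 105.39, d_R = 25.24 km.
Circle about each station: (x − 58.9)² + (y + 59.7)² = 79.49²; (x + 64.4)² + (y − 40.3)² = 105.39²; (x − 33.2)² + (y − 41.8)² = 25.24².
Subtracting the P equation from the Q and R equations removes the quadratic terms:
-246.6 x + 200.0 y = -6050.24
-51.4 x + 203.0 y = 1497.78
Solving the 2×2 system: x ≈ 38.4, y ≈ 17.1 km.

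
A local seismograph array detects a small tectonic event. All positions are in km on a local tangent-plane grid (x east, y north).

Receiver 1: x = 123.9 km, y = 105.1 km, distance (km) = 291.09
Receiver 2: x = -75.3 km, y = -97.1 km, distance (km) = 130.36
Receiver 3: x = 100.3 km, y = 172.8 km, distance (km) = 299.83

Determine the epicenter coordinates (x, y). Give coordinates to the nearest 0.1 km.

Circle about each station: (x − 123.9)² + (y − 105.1)² = 291.09²; (x + 75.3)² + (y + 97.1)² = 130.36²; (x − 100.3)² + (y − 172.8)² = 299.83².
Subtracting the Receiver 1 equation from the Receiver 2 and Receiver 3 equations removes the quadratic terms:
-398.4 x − 404.4 y = 56440.94
-47.2 x + 135.4 y = 8358.07
Solving the 2×2 system: x ≈ -150.9, y ≈ 9.1 km.

x ≈ -150.9 km, y ≈ 9.1 km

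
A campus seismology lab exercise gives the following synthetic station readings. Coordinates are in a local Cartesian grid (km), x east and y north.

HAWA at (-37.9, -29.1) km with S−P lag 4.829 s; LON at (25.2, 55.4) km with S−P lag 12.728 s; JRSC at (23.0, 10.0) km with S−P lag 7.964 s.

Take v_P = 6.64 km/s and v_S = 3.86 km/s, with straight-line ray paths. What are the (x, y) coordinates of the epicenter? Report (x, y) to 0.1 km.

(-4.2, -58.2)

Distance from S−P lag: d = Δt · v_P v_S / (v_P − v_S) = Δt · (6.64·3.86)/(6.64−3.86) ≈ 9.2196·Δt.
So d_HAWA = 44.52, d_LON = 117.35, d_JRSC = 73.42 km.
Circle about each station: (x + 37.9)² + (y + 29.1)² = 44.52²; (x − 25.2)² + (y − 55.4)² = 117.35²; (x − 23.0)² + (y − 10.0)² = 73.42².
Subtracting the HAWA equation from the LON and JRSC equations removes the quadratic terms:
126.2 x + 169.0 y = -10368.01
121.8 x + 78.2 y = -5062.69
Solving the 2×2 system: x ≈ -4.2, y ≈ -58.2 km.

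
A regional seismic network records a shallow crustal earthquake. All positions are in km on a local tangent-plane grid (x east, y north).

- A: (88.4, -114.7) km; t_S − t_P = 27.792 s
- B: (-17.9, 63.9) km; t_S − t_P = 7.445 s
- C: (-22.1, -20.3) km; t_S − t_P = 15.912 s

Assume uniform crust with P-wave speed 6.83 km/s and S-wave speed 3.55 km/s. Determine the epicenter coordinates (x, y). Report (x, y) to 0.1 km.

Distance from S−P lag: d = Δt · v_P v_S / (v_P − v_S) = Δt · (6.83·3.55)/(6.83−3.55) ≈ 7.3922·Δt.
So d_A = 205.44, d_B = 55.04, d_C = 117.63 km.
Circle about each station: (x − 88.4)² + (y + 114.7)² = 205.44²; (x + 17.9)² + (y − 63.9)² = 55.04²; (x + 22.1)² + (y + 20.3)² = 117.63².
Subtracting the A equation from the B and C equations removes the quadratic terms:
-212.6 x + 357.2 y = 22609.16
-221.0 x + 188.8 y = 8298.63
Solving the 2×2 system: x ≈ 33.6, y ≈ 83.3 km.

(33.6, 83.3)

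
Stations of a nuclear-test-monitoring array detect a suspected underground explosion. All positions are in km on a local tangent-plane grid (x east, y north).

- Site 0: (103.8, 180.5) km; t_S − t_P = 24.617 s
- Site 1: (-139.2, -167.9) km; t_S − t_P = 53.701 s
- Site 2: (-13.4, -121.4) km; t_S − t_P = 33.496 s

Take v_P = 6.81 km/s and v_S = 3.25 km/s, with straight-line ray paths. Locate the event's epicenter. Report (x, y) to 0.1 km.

Distance from S−P lag: d = Δt · v_P v_S / (v_P − v_S) = Δt · (6.81·3.25)/(6.81−3.25) ≈ 6.2170·Δt.
So d_Site 0 = 153.04, d_Site 1 = 333.86, d_Site 2 = 208.24 km.
Circle about each station: (x − 103.8)² + (y − 180.5)² = 153.04²; (x + 139.2)² + (y + 167.9)² = 333.86²; (x + 13.4)² + (y + 121.4)² = 208.24².
Subtracting the Site 0 equation from the Site 1 and Site 2 equations removes the quadratic terms:
-486.0 x − 696.8 y = -83828.90
-234.4 x − 603.8 y = -48379.83
Solving the 2×2 system: x ≈ 129.9, y ≈ 29.7 km.

x ≈ 129.9 km, y ≈ 29.7 km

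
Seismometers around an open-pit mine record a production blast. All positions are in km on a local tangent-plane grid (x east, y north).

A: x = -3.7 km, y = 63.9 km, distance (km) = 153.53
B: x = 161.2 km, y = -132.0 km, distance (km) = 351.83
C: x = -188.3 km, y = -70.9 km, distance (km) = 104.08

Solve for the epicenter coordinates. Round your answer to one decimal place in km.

Circle about each station: (x + 3.7)² + (y − 63.9)² = 153.53²; (x − 161.2)² + (y + 132.0)² = 351.83²; (x + 188.3)² + (y + 70.9)² = 104.08².
Subtracting the A equation from the B and C equations removes the quadratic terms:
329.8 x − 391.8 y = -60900.35
-369.2 x − 269.6 y = 49125.61
Solving the 2×2 system: x ≈ -152.7, y ≈ 26.9 km.
Check against A (with the unrounded x, y): √((x + 3.7)²+(y − 63.9)²) = 153.53 ≈ 153.53 km. ✓

(-152.7, 26.9)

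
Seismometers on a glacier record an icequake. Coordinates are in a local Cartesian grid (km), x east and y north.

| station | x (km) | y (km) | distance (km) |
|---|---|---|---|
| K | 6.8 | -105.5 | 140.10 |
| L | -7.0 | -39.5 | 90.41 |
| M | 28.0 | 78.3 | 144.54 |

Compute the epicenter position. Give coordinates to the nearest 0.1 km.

Circle about each station: (x − 6.8)² + (y + 105.5)² = 140.10²; (x + 7.0)² + (y + 39.5)² = 90.41²; (x − 28.0)² + (y − 78.3)² = 144.54².
Subtracting the K equation from the L and M equations removes the quadratic terms:
-27.6 x + 132.0 y = 1886.80
42.4 x + 367.6 y = -5525.40
Solving the 2×2 system: x ≈ -90.4, y ≈ -4.6 km.

(-90.4, -4.6)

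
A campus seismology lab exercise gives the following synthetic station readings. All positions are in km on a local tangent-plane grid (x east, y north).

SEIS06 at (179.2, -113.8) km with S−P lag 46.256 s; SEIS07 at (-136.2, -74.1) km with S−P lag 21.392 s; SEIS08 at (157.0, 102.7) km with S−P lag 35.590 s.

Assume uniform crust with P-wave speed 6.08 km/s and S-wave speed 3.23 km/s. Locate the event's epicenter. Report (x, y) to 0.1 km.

x ≈ -85.2 km, y ≈ 64.2 km

Distance from S−P lag: d = Δt · v_P v_S / (v_P − v_S) = Δt · (6.08·3.23)/(6.08−3.23) ≈ 6.8907·Δt.
So d_SEIS06 = 318.73, d_SEIS07 = 147.41, d_SEIS08 = 245.24 km.
Circle about each station: (x − 179.2)² + (y + 113.8)² = 318.73²; (x + 136.2)² + (y + 74.1)² = 147.41²; (x − 157.0)² + (y − 102.7)² = 245.24².
Subtracting the SEIS06 equation from the SEIS07 and SEIS08 equations removes the quadratic terms:
-630.8 x + 79.4 y = 58837.27
-44.4 x + 433.0 y = 31579.37
Solving the 2×2 system: x ≈ -85.2, y ≈ 64.2 km.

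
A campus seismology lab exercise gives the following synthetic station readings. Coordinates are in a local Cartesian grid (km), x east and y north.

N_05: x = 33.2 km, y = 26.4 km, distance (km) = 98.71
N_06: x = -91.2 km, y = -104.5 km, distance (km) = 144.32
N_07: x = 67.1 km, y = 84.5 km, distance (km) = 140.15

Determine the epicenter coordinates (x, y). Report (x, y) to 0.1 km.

Circle about each station: (x − 33.2)² + (y − 26.4)² = 98.71²; (x + 91.2)² + (y + 104.5)² = 144.32²; (x − 67.1)² + (y − 84.5)² = 140.15².
Subtracting the N_05 equation from the N_06 and N_07 equations removes the quadratic terms:
-248.8 x − 261.8 y = 6353.89
67.8 x + 116.2 y = -54.90
Solving the 2×2 system: x ≈ -64.9, y ≈ 37.4 km.

-64.9 km east, 37.4 km north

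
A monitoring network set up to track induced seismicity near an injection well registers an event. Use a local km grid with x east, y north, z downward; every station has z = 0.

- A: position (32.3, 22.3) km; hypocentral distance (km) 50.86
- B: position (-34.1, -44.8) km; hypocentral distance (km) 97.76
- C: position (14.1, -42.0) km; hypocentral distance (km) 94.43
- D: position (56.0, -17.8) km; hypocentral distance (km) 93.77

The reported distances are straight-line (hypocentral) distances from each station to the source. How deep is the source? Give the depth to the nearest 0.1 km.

Each station gives a sphere (x−x_i)² + (y−y_i)² + z² = d_i² (stations at z=0).
Subtracting the A sphere from B and C: z² cancels, leaving linear equations in x and y:
-132.8 x − 134.2 y = -5341.01
-36.4 x − 128.6 y = -5908.06
Solving: x ≈ -8.694, y ≈ 48.402 km (keep extra digits for the depth step; rounded: -8.7, 48.4).
Then from the A sphere: z² = 50.86² − (x − 32.3)² − (y − 22.3)² with x = -8.694, y = 48.402, so z ≈ 14.997 ≈ 15.0 km.

15.0 km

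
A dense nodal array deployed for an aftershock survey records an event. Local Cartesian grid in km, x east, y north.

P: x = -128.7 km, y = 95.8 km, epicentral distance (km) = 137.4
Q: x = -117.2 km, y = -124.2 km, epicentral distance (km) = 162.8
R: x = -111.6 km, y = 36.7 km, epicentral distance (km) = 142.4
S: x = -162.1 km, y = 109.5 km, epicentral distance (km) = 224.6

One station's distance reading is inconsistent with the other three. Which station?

Solve using three stations at a time. Using Q, R, S (subtract circle equations pairwise → linear system) gives (x, y) ≈ (14.8, -28.9).
Distances from that point to each station vs reported:
  P: calculated 190.1 vs reported 137.4 → residual 52.7 km
  Q: calculated 162.8 vs reported 162.8 → residual 0.0 km
  R: calculated 142.4 vs reported 142.4 → residual 0.0 km
  S: calculated 224.6 vs reported 224.6 → residual 0.0 km
Q, R, S are mutually consistent (residuals ≈ 0); P is off by 52.7 km.

P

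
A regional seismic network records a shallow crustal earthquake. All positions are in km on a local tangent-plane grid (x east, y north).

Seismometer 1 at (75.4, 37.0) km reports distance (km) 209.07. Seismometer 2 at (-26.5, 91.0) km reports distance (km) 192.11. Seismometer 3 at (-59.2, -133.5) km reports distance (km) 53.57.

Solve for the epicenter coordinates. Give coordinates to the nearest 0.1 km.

Circle about each station: (x − 75.4)² + (y − 37.0)² = 209.07²; (x + 26.5)² + (y − 91.0)² = 192.11²; (x + 59.2)² + (y + 133.5)² = 53.57².
Subtracting pairs of circle equations eliminates x²+y² and gives linear equations (the radical axes):
-203.8 x + 108.0 y = 8733.10
-269.2 x − 341.0 y = 55113.25
Solving the 2×2 system: x ≈ -90.6, y ≈ -90.1 km.

x ≈ -90.6 km, y ≈ -90.1 km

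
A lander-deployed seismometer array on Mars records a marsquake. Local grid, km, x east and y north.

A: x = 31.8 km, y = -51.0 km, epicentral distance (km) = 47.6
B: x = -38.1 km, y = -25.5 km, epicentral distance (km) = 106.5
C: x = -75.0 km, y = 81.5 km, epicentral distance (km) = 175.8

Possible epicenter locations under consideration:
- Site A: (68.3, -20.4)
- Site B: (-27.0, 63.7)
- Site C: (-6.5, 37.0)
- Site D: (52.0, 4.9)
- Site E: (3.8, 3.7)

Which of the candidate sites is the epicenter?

For each candidate, compare |candidate − station| to the reported distance:
Site A: residuals A 0.0, B 0.0, C 0.0 → max 0.0 km
Site B: residuals A 81.3, B 16.6, C 124.6 → max 124.6 km
Site C: residuals A 48.4, B 36.5, C 94.1 → max 94.1 km
Site D: residuals A 11.8, B 11.4, C 27.5 → max 27.5 km
Site E: residuals A 13.8, B 55.4, C 65.1 → max 65.1 km
Only Site A has all residuals ≈ 0.

Site A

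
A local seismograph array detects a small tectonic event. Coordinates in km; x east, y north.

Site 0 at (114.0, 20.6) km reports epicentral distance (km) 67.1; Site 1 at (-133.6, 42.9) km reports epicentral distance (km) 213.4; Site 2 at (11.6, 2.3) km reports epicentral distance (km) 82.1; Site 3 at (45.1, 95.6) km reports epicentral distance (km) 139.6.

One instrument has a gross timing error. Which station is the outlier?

Solve using three stations at a time. Using Site 0, Site 2, Site 3 (subtract circle equations pairwise → linear system) gives (x, y) ≈ (82.7, -38.9).
Distances from that point to each station vs reported:
  Site 0: calculated 67.2 vs reported 67.1 → residual 0.1 km
  Site 1: calculated 231.3 vs reported 213.4 → residual 17.9 km
  Site 2: calculated 82.2 vs reported 82.1 → residual 0.1 km
  Site 3: calculated 139.7 vs reported 139.6 → residual 0.1 km
Site 0, Site 2, Site 3 are mutually consistent (residuals ≈ 0); Site 1 is off by 17.9 km.

Site 1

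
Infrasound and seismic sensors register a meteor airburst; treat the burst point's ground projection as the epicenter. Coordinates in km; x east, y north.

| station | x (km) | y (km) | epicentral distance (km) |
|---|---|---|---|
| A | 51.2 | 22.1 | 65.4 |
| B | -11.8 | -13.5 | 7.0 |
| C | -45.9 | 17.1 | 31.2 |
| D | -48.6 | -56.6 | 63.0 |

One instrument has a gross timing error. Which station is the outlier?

Solve using three stations at a time. Using A, B, D (subtract circle equations pairwise → linear system) gives (x, y) ≈ (-5.3, -10.8).
Distances from that point to each station vs reported:
  A: calculated 65.4 vs reported 65.4 → residual 0.0 km
  B: calculated 7.0 vs reported 7.0 → residual 0.0 km
  C: calculated 49.3 vs reported 31.2 → residual 18.1 km
  D: calculated 63.0 vs reported 63.0 → residual 0.0 km
A, B, D are mutually consistent (residuals ≈ 0); C is off by 18.1 km.

C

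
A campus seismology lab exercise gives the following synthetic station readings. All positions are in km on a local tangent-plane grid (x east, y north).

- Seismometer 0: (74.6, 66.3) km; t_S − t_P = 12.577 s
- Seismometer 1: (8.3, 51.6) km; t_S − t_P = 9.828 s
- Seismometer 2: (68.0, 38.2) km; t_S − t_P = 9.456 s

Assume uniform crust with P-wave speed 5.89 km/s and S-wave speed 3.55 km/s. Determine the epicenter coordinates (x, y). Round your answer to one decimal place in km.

Distance from S−P lag: d = Δt · v_P v_S / (v_P − v_S) = Δt · (5.89·3.55)/(5.89−3.55) ≈ 8.9357·Δt.
So d_Seismometer 0 = 112.38, d_Seismometer 1 = 87.82, d_Seismometer 2 = 84.50 km.
Circle about each station: (x − 74.6)² + (y − 66.3)² = 112.38²; (x − 8.3)² + (y − 51.6)² = 87.82²; (x − 68.0)² + (y − 38.2)² = 84.50².
Subtracting the Seismometer 0 equation from the Seismometer 1 and Seismometer 2 equations removes the quadratic terms:
-132.6 x − 29.4 y = -2312.49
-13.2 x − 56.2 y = 1611.40
Solving the 2×2 system: x ≈ 25.1, y ≈ -34.6 km.
Check against Seismometer 0 (with the unrounded x, y): √((x − 74.6)²+(y − 66.3)²) = 112.36 ≈ 112.38 km. ✓

(25.1, -34.6)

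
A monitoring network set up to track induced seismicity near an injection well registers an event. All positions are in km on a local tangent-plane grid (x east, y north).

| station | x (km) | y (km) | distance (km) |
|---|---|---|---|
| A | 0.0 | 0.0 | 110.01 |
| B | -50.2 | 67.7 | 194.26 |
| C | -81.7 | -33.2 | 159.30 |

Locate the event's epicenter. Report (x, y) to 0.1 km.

Circle about each station: x² + y² = 110.01²; (x + 50.2)² + (y − 67.7)² = 194.26²; (x + 81.7)² + (y + 33.2)² = 159.30².
Subtracting the A equation from the B and C equations removes the quadratic terms:
-100.4 x + 135.4 y = -18531.42
-163.4 x − 66.4 y = -5497.16
Solving the 2×2 system: x ≈ 68.6, y ≈ -86.0 km.

68.6 km east, -86.0 km north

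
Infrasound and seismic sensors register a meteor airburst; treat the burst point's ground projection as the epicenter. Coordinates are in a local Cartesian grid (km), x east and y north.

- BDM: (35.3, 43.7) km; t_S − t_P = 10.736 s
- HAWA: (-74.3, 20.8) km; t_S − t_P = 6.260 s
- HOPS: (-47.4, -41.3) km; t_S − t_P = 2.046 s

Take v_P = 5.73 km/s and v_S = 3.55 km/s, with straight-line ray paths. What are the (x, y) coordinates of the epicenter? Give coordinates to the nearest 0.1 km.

-37.8 km east, -24.8 km north

Distance from S−P lag: d = Δt · v_P v_S / (v_P − v_S) = Δt · (5.73·3.55)/(5.73−3.55) ≈ 9.3310·Δt.
So d_BDM = 100.18, d_HAWA = 58.41, d_HOPS = 19.09 km.
Circle about each station: (x − 35.3)² + (y − 43.7)² = 100.18²; (x + 74.3)² + (y − 20.8)² = 58.41²; (x + 47.4)² + (y + 41.3)² = 19.09².
Subtracting the BDM equation from the HAWA and HOPS equations removes the quadratic terms:
-219.2 x − 45.8 y = 9421.65
-165.4 x − 170.0 y = 10468.27
Solving the 2×2 system: x ≈ -37.8, y ≈ -24.8 km.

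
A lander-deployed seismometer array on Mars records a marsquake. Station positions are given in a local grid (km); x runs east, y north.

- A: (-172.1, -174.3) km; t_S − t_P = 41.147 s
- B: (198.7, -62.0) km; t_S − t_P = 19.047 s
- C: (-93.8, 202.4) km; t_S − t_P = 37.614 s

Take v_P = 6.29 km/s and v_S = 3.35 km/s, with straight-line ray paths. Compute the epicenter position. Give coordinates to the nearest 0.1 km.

Distance from S−P lag: d = Δt · v_P v_S / (v_P − v_S) = Δt · (6.29·3.35)/(6.29−3.35) ≈ 7.1672·Δt.
So d_A = 294.91, d_B = 136.51, d_C = 269.59 km.
Circle about each station: (x + 172.1)² + (y + 174.3)² = 294.91²; (x − 198.7)² + (y + 62.0)² = 136.51²; (x + 93.8)² + (y − 202.4)² = 269.59².
Subtracting the A equation from the B and C equations removes the quadratic terms:
741.6 x + 224.6 y = 51663.72
156.6 x + 753.4 y = 4058.44
Solving the 2×2 system: x ≈ 72.6, y ≈ -9.7 km.

(72.6, -9.7)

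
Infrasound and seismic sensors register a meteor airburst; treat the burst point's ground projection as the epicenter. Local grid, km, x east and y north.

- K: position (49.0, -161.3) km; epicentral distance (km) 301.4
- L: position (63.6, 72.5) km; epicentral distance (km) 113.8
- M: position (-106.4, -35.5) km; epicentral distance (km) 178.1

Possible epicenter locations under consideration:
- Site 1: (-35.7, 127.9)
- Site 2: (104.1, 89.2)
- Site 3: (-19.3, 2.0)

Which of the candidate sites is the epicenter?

Site 1

For each candidate, compare |candidate − station| to the reported distance:
Site 1: residuals K 0.1, L 0.1, M 0.1 → max 0.1 km
Site 2: residuals K 44.9, L 70.0, M 66.6 → max 70.0 km
Site 3: residuals K 124.4, L 5.0, M 83.3 → max 124.4 km
Only Site 1 has all residuals ≈ 0.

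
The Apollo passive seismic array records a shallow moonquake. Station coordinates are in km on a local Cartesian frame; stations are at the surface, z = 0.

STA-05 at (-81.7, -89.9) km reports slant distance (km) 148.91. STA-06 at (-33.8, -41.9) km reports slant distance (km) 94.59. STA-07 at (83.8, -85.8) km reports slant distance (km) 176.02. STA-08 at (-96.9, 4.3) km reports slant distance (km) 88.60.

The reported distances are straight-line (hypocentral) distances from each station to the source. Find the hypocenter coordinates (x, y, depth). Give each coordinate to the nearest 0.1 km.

x ≈ -28.8 km, y ≈ 43.0 km, depth ≈ 41.4 km

Each station gives a sphere (x−x_i)² + (y−y_i)² + z² = d_i² (stations at z=0).
Subtracting the STA-05 sphere from STA-06 and STA-07: z² cancels, leaving linear equations in x and y:
95.8 x + 96.0 y = 1368.07
331.0 x + 8.2 y = -9181.67
Solving: x ≈ -28.804, y ≈ 42.995 km (keep extra digits for the depth step; rounded: -28.8, 43.0).
Then from the STA-05 sphere: z² = 148.91² − (x + 81.7)² − (y + 89.9)² with x = -28.804, y = 42.995, so z ≈ 41.414 ≈ 41.4 km.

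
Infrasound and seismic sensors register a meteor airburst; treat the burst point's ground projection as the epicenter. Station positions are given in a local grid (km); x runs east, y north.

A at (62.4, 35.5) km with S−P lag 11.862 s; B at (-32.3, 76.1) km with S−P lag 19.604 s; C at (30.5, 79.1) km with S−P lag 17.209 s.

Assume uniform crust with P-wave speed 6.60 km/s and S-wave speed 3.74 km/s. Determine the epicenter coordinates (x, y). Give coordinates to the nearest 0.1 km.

Distance from S−P lag: d = Δt · v_P v_S / (v_P − v_S) = Δt · (6.60·3.74)/(6.60−3.74) ≈ 8.6308·Δt.
So d_A = 102.38, d_B = 169.20, d_C = 148.53 km.
Circle about each station: (x − 62.4)² + (y − 35.5)² = 102.38²; (x + 32.3)² + (y − 76.1)² = 169.20²; (x − 30.5)² + (y − 79.1)² = 148.53².
Subtracting the A equation from the B and C equations removes the quadratic terms:
-189.4 x + 81.2 y = -16466.49
-63.8 x + 87.2 y = -9546.45
Solving the 2×2 system: x ≈ 58.3, y ≈ -66.8 km.

58.3 km east, -66.8 km north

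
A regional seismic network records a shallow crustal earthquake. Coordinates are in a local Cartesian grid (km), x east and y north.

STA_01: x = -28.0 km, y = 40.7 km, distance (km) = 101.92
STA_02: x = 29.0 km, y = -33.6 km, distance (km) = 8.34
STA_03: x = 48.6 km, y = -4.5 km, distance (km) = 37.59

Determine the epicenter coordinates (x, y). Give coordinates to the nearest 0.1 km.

34.9 km east, -39.5 km north

Circle about each station: (x + 28.0)² + (y − 40.7)² = 101.92²; (x − 29.0)² + (y + 33.6)² = 8.34²; (x − 48.6)² + (y + 4.5)² = 37.59².
Subtracting the STA_01 equation from the STA_02 and STA_03 equations removes the quadratic terms:
114.0 x − 148.6 y = 9847.60
153.2 x − 90.4 y = 8916.40
Solving the 2×2 system: x ≈ 34.9, y ≈ -39.5 km.
Check against STA_01 (with the unrounded x, y): √((x + 28.0)²+(y − 40.7)²) = 101.92 ≈ 101.92 km. ✓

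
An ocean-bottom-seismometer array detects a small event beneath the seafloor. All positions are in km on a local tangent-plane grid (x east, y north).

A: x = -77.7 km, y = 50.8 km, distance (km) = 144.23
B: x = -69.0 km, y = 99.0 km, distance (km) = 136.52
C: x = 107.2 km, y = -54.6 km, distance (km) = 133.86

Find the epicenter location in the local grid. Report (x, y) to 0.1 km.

x ≈ 64.9 km, y ≈ 72.4 km

Circle about each station: (x + 77.7)² + (y − 50.8)² = 144.23²; (x + 69.0)² + (y − 99.0)² = 136.52²; (x − 107.2)² + (y + 54.6)² = 133.86².
Subtracting pairs of circle equations eliminates x²+y² and gives linear equations (the radical axes):
17.4 x + 96.4 y = 8108.65
369.8 x − 210.8 y = 8738.86
Solving the 2×2 system: x ≈ 64.9, y ≈ 72.4 km.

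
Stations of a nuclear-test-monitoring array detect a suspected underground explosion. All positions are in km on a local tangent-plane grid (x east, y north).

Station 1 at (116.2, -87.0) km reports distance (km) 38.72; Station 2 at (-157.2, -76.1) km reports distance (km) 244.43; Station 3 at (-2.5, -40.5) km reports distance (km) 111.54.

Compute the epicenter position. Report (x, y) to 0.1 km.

(84.9, -109.8)

Circle about each station: (x − 116.2)² + (y + 87.0)² = 38.72²; (x + 157.2)² + (y + 76.1)² = 244.43²; (x + 2.5)² + (y + 40.5)² = 111.54².
Subtracting pairs of circle equations eliminates x²+y² and gives linear equations (the radical axes):
-546.8 x + 21.8 y = -48815.18
-237.4 x + 93.0 y = -30366.87
Solving the 2×2 system: x ≈ 84.9, y ≈ -109.8 km.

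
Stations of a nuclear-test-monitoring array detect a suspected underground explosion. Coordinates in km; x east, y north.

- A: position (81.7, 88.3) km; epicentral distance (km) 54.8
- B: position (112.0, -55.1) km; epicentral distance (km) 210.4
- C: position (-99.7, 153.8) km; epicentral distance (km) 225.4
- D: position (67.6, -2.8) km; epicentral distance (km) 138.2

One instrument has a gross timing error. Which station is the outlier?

Solve using three stations at a time. Using A, C, D (subtract circle equations pairwise → linear system) gives (x, y) ≈ (123.6, 123.5).
Distances from that point to each station vs reported:
  A: calculated 54.8 vs reported 54.8 → residual 0.0 km
  B: calculated 179.0 vs reported 210.4 → residual 31.4 km
  C: calculated 225.4 vs reported 225.4 → residual 0.0 km
  D: calculated 138.2 vs reported 138.2 → residual 0.0 km
A, C, D are mutually consistent (residuals ≈ 0); B is off by 31.4 km.

B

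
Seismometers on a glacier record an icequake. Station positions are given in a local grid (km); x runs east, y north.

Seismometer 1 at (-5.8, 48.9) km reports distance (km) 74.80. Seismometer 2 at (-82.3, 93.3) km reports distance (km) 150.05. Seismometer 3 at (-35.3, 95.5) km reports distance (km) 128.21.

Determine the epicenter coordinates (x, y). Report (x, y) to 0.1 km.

11.4 km east, -23.9 km north

Circle about each station: (x + 5.8)² + (y − 48.9)² = 74.80²; (x + 82.3)² + (y − 93.3)² = 150.05²; (x + 35.3)² + (y − 95.5)² = 128.21².
Subtracting the Seismometer 1 equation from the Seismometer 2 and Seismometer 3 equations removes the quadratic terms:
-153.0 x + 88.8 y = -3866.63
-59.0 x + 93.2 y = -2901.27
Solving the 2×2 system: x ≈ 11.4, y ≈ -23.9 km.
Check against Seismometer 1 (with the unrounded x, y): √((x + 5.8)²+(y − 48.9)²) = 74.82 ≈ 74.80 km. ✓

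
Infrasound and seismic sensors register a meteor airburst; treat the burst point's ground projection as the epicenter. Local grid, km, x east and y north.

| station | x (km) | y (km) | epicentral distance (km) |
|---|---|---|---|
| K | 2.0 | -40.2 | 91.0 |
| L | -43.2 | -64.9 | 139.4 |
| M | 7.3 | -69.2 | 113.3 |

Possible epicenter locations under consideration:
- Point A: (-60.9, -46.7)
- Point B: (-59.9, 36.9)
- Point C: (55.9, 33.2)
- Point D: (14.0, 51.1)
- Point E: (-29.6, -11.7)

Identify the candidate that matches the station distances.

Point C

For each candidate, compare |candidate − station| to the reported distance:
Point A: residuals K 27.8, L 114.0, M 41.5 → max 114.0 km
Point B: residuals K 7.9, L 36.2, M 12.3 → max 36.2 km
Point C: residuals K 0.1, L 0.0, M 0.0 → max 0.1 km
Point D: residuals K 1.1, L 10.1, M 7.2 → max 10.1 km
Point E: residuals K 48.4, L 84.5, M 45.0 → max 84.5 km
Only Point C has all residuals ≈ 0.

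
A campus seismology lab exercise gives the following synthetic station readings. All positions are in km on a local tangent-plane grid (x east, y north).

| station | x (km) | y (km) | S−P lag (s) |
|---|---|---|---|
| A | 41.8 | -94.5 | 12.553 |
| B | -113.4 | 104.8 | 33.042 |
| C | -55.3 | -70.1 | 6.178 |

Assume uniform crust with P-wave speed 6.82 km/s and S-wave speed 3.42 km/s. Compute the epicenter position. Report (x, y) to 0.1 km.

Distance from S−P lag: d = Δt · v_P v_S / (v_P − v_S) = Δt · (6.82·3.42)/(6.82−3.42) ≈ 6.8601·Δt.
So d_A = 86.12, d_B = 226.67, d_C = 42.38 km.
Circle about each station: (x − 41.8)² + (y + 94.5)² = 86.12²; (x + 113.4)² + (y − 104.8)² = 226.67²; (x + 55.3)² + (y + 70.1)² = 42.38².
Subtracting the A equation from the B and C equations removes the quadratic terms:
-310.4 x + 398.6 y = -30797.52
-194.2 x + 48.8 y = 2915.20
Solving the 2×2 system: x ≈ -42.8, y ≈ -110.6 km.

x ≈ -42.8 km, y ≈ -110.6 km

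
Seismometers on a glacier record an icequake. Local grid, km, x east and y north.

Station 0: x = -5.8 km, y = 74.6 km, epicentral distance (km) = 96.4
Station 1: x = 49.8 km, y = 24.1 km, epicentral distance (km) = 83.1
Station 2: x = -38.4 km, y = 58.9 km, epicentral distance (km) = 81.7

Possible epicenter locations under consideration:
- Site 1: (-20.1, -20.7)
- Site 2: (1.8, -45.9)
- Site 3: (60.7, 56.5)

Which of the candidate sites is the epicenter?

Site 1

For each candidate, compare |candidate − station| to the reported distance:
Site 1: residuals Station 0 0.0, Station 1 0.1, Station 2 0.0 → max 0.1 km
Site 2: residuals Station 0 24.3, Station 1 1.8, Station 2 30.5 → max 30.5 km
Site 3: residuals Station 0 27.5, Station 1 48.9, Station 2 17.4 → max 48.9 km
Only Site 1 has all residuals ≈ 0.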